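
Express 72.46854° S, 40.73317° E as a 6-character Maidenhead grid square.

LB07im

Offset from 180°W / 90°S: lon 220.7332°, lat 17.5315°.
Field: 220.7332/20 → 11 → L, 17.5315/10 → 1 → B; chars LB.
Square: 0.7332/2 → 0, 7.5315/1 → 7; chars 07.
Subsquare: 0.7332/0.0833333 → 8 → i, 0.5315/0.0416667 → 12 → m; chars im.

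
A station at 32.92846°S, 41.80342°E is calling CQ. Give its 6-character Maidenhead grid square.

Offset from 180°W / 90°S: lon 221.8034°, lat 57.0715°.
Field: lon ⌊221.8034/20⌋ = 11 → L; lat ⌊57.0715/10⌋ = 5 → F.
Square: lon ⌊1.8034/2⌋ = 0; lat ⌊7.0715/1⌋ = 7.
Subsquare: lon ⌊1.8034/0.0833333⌋ = 21 → v; lat ⌊0.0715/0.0416667⌋ = 1 → b.

LF07vb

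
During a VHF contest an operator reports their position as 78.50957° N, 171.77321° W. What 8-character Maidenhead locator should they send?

Add 180° to longitude and 90° to latitude: 8.22679, 168.50957.
Field: lon ⌊8.22679/20⌋ = 0 → A; lat ⌊168.50957/10⌋ = 16 → Q.
Square: lon ⌊8.22679/2⌋ = 4; lat ⌊8.50957/1⌋ = 8.
Subsquare: lon ⌊0.22679/0.0833333⌋ = 2 → c; lat ⌊0.50957/0.0416667⌋ = 12 → m.
Extended square: lon ⌊0.06012/0.00833333⌋ = 7; lat ⌊0.00957/0.00416667⌋ = 2.

AQ48cm72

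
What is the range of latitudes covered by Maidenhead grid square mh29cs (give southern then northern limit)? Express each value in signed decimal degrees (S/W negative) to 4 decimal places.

-10.2500, -10.2083

Field M=12, H=7: +12·20° lon, +7·10° lat → SW at lon 60°, lat -20°.
Square 2, 9: +2·2° lon, +9·1° lat → SW at lon 64°, lat -11°.
Subsquare c=2, s=18: +2·0.0833333° lon, +18·0.0416667° lat → SW at lon 64.1667°, lat -10.25°.
Cell spans 0.0833333° lon × 0.0416667° lat.
south -10.2500, north -10.2083.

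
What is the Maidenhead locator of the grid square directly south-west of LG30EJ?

Longitude subsquare e = 4; −1 → 3 = d.
Latitude subsquare j = 9; −1 → 8 = i.

LG30di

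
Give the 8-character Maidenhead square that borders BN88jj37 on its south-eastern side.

BN88jj46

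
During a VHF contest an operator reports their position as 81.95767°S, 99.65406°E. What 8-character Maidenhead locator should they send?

Add 180° to longitude and 90° to latitude: 279.65406, 8.04233.
Field: lon ⌊279.65406/20⌋ = 13 → N; lat ⌊8.04233/10⌋ = 0 → A.
Square: lon ⌊19.65406/2⌋ = 9; lat ⌊8.04233/1⌋ = 8.
Subsquare: lon ⌊1.65406/0.0833333⌋ = 19 → t; lat ⌊0.04233/0.0416667⌋ = 1 → b.
Extended square: lon ⌊0.07073/0.00833333⌋ = 8; lat ⌊0.00066/0.00416667⌋ = 0.

NA98tb80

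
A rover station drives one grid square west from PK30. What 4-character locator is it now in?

PK20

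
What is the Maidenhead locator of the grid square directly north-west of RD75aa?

RD65xb

Longitude subsquare a = 0; −1 → -1, wraps to 23 = x, carry into square.
Longitude square 7; −1 → 6.
Latitude subsquare a = 0; +1 → 1 = b.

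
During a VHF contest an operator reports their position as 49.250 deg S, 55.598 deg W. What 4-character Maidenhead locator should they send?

Shift to the Maidenhead origin (180°W, 90°S): lon 124.40, lat 40.75.
Field: 124.40/20 → 6 → G, 40.75/10 → 4 → E; chars GE.
Square: 4.40/2 → 2, 0.75/1 → 0; chars 20.

GE20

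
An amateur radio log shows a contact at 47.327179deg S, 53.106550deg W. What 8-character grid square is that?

GE32kq71

Shift to the Maidenhead origin (180°W, 90°S): lon 126.89345, lat 42.67282.
Field (20°×10°, letters A–R): lon ⌊126.89345/20⌋ = 6 → G; lat ⌊42.67282/10⌋ = 4 → E.
Square (2°×1°, digits 0–9): lon ⌊6.89345/2⌋ = 3; lat ⌊2.67282/1⌋ = 2.
Subsquare (5′×2.5′, letters a–x): lon ⌊0.89345/0.0833333⌋ = 10 → k; lat ⌊0.67282/0.0416667⌋ = 16 → q.
Extended square (30″×15″, digits 0–9): lon ⌊0.06012/0.00833333⌋ = 7; lat ⌊0.00615/0.00416667⌋ = 1.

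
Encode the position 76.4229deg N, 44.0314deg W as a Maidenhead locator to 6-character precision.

Add 180° to longitude and 90° to latitude: 135.9686, 166.4229.
Field (20°×10°, letters A–R): lon ⌊135.9686/20⌋ = 6 → G; lat ⌊166.4229/10⌋ = 16 → Q.
Square (2°×1°, digits 0–9): lon ⌊15.9686/2⌋ = 7; lat ⌊6.4229/1⌋ = 6.
Subsquare (5′×2.5′, letters a–x): lon ⌊1.9686/0.0833333⌋ = 23 → x; lat ⌊0.4229/0.0416667⌋ = 10 → k.

GQ76xk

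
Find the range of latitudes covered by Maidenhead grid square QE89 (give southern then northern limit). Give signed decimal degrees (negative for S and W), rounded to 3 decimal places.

Field Q=16, E=4: +16·20° lon, +4·10° lat → SW at lon 140°, lat -50°.
Square 8, 9: +8·2° lon, +9·1° lat → SW at lon 156°, lat -41°.
Cell spans 2° lon × 1° lat.
south -41.000, north -40.000.

-41.000, -40.000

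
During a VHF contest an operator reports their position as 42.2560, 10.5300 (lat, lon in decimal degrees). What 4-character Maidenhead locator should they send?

Add 180° to longitude and 90° to latitude: 190.53, 132.26.
Field (20°×10°, letters A–R): 190.53/20 → 9 → J, 132.26/10 → 13 → N; chars JN.
Square (2°×1°, digits 0–9): 10.53/2 → 5, 2.26/1 → 2; chars 52.

JN52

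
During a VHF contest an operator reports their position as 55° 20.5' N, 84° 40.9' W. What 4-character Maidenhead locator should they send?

EO75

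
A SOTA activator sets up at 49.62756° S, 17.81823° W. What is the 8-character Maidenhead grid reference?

IE10ci19

Add 180° to longitude and 90° to latitude: 162.18177, 40.37244.
Field: lon ⌊162.18177/20⌋ = 8 → I; lat ⌊40.37244/10⌋ = 4 → E.
Square: lon ⌊2.18177/2⌋ = 1; lat ⌊0.37244/1⌋ = 0.
Subsquare: lon ⌊0.18177/0.0833333⌋ = 2 → c; lat ⌊0.37244/0.0416667⌋ = 8 → i.
Extended square: lon ⌊0.01510/0.00833333⌋ = 1; lat ⌊0.03911/0.00416667⌋ = 9.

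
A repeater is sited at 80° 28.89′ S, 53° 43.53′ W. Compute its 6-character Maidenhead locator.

GA39dm

Shift to the Maidenhead origin (180°W, 90°S): lon 126.2745, lat 9.5185.
Field (20°×10°, letters A–R): lon ⌊126.2745/20⌋ = 6 → G; lat ⌊9.5185/10⌋ = 0 → A.
Square (2°×1°, digits 0–9): lon ⌊6.2745/2⌋ = 3; lat ⌊9.5185/1⌋ = 9.
Subsquare (5′×2.5′, letters a–x): lon ⌊0.2745/0.0833333⌋ = 3 → d; lat ⌊0.5185/0.0416667⌋ = 12 → m.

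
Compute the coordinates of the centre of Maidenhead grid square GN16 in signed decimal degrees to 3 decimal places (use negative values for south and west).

46.500, -57.000

Field G=6, N=13: +6·20° lon, +13·10° lat → SW at lon -60°, lat 40°.
Square 1, 6: +1·2° lon, +6·1° lat → SW at lon -58°, lat 46°.
Cell spans 2° lon × 1° lat. Centre is SW corner plus half of each.
latitude 46.500, longitude -57.000.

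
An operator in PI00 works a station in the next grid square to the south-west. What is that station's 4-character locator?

OH99

Longitude square 0; −1 → -1, wraps to 9, carry into field.
Longitude field P = 15; −1 → 14 = O.
Latitude square 0; −1 → -1, wraps to 9, carry into field.
Latitude field I = 8; −1 → 7 = H.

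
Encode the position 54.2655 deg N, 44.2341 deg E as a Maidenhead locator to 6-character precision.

Add 180° to longitude and 90° to latitude: 224.2341, 144.2655.
Field: 224.2341/20 → 11 → L, 144.2655/10 → 14 → O; chars LO.
Square: 4.2341/2 → 2, 4.2655/1 → 4; chars 24.
Subsquare: 0.2341/0.0833333 → 2 → c, 0.2655/0.0416667 → 6 → g; chars cg.

LO24cg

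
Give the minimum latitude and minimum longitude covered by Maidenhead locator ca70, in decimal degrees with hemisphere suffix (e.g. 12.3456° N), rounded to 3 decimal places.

90.000° S, 126.000° W

Field C=2, A=0: +2·20° lon, +0·10° lat → SW at lon -140°, lat -90°.
Square 7, 0: +7·2° lon, +0·1° lat → SW at lon -126°, lat -90°.
latitude 90.000° S, longitude 126.000° W.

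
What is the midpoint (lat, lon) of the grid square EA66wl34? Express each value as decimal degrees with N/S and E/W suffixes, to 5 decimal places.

83.52292° S, 86.13750° W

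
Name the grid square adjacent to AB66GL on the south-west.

AB66fk

Longitude subsquare g = 6; −1 → 5 = f.
Latitude subsquare l = 11; −1 → 10 = k.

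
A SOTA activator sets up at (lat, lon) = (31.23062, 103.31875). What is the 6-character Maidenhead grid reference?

Shift to the Maidenhead origin (180°W, 90°S): lon 283.3188, lat 121.2306.
Field (20°×10°, letters A–R): lon ⌊283.3188/20⌋ = 14 → O; lat ⌊121.2306/10⌋ = 12 → M.
Square (2°×1°, digits 0–9): lon ⌊3.3188/2⌋ = 1; lat ⌊1.2306/1⌋ = 1.
Subsquare (5′×2.5′, letters a–x): lon ⌊1.3188/0.0833333⌋ = 15 → p; lat ⌊0.2306/0.0416667⌋ = 5 → f.

OM11pf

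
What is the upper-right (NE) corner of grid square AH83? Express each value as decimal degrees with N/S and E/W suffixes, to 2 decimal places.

Field A=0, H=7: +0·20° lon, +7·10° lat → SW at lon -180°, lat -20°.
Square 8, 3: +8·2° lon, +3·1° lat → SW at lon -164°, lat -17°.
Cell spans 2° lon × 1° lat. NE corner is SW corner plus one full cell.
latitude 16.00° S, longitude 162.00° W.

16.00° S, 162.00° W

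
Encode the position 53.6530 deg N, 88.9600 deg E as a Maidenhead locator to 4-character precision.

NO43

Offset from 180°W / 90°S: lon 268.96°, lat 143.65°.
Field: lon ⌊268.96/20⌋ = 13 → N; lat ⌊143.65/10⌋ = 14 → O.
Square: lon ⌊8.96/2⌋ = 4; lat ⌊3.65/1⌋ = 3.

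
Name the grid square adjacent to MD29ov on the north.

Latitude subsquare v = 21; +1 → 22 = w.
The longitude characters are unchanged.

MD29ow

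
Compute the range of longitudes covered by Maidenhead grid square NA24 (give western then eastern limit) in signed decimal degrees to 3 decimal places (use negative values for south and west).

84.000, 86.000

Field N=13, A=0: +13·20° lon, +0·10° lat → SW at lon 80°, lat -90°.
Square 2, 4: +2·2° lon, +4·1° lat → SW at lon 84°, lat -86°.
Cell spans 2° lon × 1° lat.
west 84.000, east 86.000.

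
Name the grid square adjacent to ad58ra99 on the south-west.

AD58ra88

Longitude extended square 9; −1 → 8.
Latitude extended square 9; −1 → 8.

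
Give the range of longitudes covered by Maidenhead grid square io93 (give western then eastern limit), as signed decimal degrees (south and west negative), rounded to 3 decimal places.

-2.000, 0.000

Field I=8, O=14: +8·20° lon, +14·10° lat → SW at lon -20°, lat 50°.
Square 9, 3: +9·2° lon, +3·1° lat → SW at lon -2°, lat 53°.
Cell spans 2° lon × 1° lat.
west -2.000, east 0.000.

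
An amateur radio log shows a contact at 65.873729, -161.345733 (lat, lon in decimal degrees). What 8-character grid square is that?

AP95hu89

Shift to the Maidenhead origin (180°W, 90°S): lon 18.65427, lat 155.87373.
Field: 18.65427/20 → 0 → A, 155.87373/10 → 15 → P; chars AP.
Square: 18.65427/2 → 9, 5.87373/1 → 5; chars 95.
Subsquare: 0.65427/0.0833333 → 7 → h, 0.87373/0.0416667 → 20 → u; chars hu.
Extended square: 0.07093/0.00833333 → 8, 0.04040/0.00416667 → 9; chars 89.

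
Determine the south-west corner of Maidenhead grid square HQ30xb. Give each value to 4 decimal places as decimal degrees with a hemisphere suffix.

Field H=7, Q=16: +7·20° lon, +16·10° lat → SW at lon -40°, lat 70°.
Square 3, 0: +3·2° lon, +0·1° lat → SW at lon -34°, lat 70°.
Subsquare x=23, b=1: +23·0.0833333° lon, +1·0.0416667° lat → SW at lon -32.0833°, lat 70.0417°.
latitude 70.0417° N, longitude 32.0833° W.

70.0417° N, 32.0833° W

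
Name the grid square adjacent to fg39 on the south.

FG38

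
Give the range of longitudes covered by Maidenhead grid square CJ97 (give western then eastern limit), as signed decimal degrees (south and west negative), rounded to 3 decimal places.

Field C=2, J=9: +2·20° lon, +9·10° lat → SW at lon -140°, lat 0°.
Square 9, 7: +9·2° lon, +7·1° lat → SW at lon -122°, lat 7°.
Cell spans 2° lon × 1° lat.
west -122.000, east -120.000.

-122.000, -120.000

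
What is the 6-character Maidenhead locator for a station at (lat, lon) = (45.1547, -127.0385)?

CN65ld

Shift to the Maidenhead origin (180°W, 90°S): lon 52.9615, lat 135.1547.
Field: 52.9615/20 → 2 → C, 135.1547/10 → 13 → N; chars CN.
Square: 12.9615/2 → 6, 5.1547/1 → 5; chars 65.
Subsquare: 0.9615/0.0833333 → 11 → l, 0.1547/0.0416667 → 3 → d; chars ld.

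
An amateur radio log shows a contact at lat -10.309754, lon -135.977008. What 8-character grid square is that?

Add 180° to longitude and 90° to latitude: 44.02299, 79.69025.
Field: 44.02299/20 → 2 → C, 79.69025/10 → 7 → H; chars CH.
Square: 4.02299/2 → 2, 9.69025/1 → 9; chars 29.
Subsquare: 0.02299/0.0833333 → 0 → a, 0.69025/0.0416667 → 16 → q; chars aq.
Extended square: 0.02299/0.00833333 → 2, 0.02358/0.00416667 → 5; chars 25.

CH29aq25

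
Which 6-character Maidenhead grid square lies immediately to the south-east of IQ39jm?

IQ39kl

Longitude subsquare j = 9; +1 → 10 = k.
Latitude subsquare m = 12; −1 → 11 = l.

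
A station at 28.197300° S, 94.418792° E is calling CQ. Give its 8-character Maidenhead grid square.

NG71ft02

Offset from 180°W / 90°S: lon 274.41879°, lat 61.80270°.
Field: 274.41879/20 → 13 → N, 61.80270/10 → 6 → G; chars NG.
Square: 14.41879/2 → 7, 1.80270/1 → 1; chars 71.
Subsquare: 0.41879/0.0833333 → 5 → f, 0.80270/0.0416667 → 19 → t; chars ft.
Extended square: 0.00213/0.00833333 → 0, 0.01103/0.00416667 → 2; chars 02.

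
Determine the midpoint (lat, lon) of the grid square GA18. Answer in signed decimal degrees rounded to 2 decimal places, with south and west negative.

-81.50, -57.00

Field G=6, A=0: +6·20° lon, +0·10° lat → SW at lon -60°, lat -90°.
Square 1, 8: +1·2° lon, +8·1° lat → SW at lon -58°, lat -82°.
Cell spans 2° lon × 1° lat. Centre is SW corner plus half of each.
latitude -81.50, longitude -57.00.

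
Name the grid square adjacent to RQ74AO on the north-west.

RQ64xp

Longitude subsquare a = 0; −1 → -1, wraps to 23 = x, carry into square.
Longitude square 7; −1 → 6.
Latitude subsquare o = 14; +1 → 15 = p.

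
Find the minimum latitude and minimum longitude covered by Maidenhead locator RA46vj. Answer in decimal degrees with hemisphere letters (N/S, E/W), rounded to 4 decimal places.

Field R=17, A=0: +17·20° lon, +0·10° lat → SW at lon 160°, lat -90°.
Square 4, 6: +4·2° lon, +6·1° lat → SW at lon 168°, lat -84°.
Subsquare v=21, j=9: +21·0.0833333° lon, +9·0.0416667° lat → SW at lon 169.75°, lat -83.625°.
latitude 83.6250° S, longitude 169.7500° E.

83.6250° S, 169.7500° E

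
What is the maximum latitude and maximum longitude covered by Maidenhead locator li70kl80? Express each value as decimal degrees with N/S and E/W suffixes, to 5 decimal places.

9.53750° S, 54.90833° E

Field L=11, I=8: +11·20° lon, +8·10° lat → SW at lon 40°, lat -10°.
Square 7, 0: +7·2° lon, +0·1° lat → SW at lon 54°, lat -10°.
Subsquare k=10, l=11: +10·0.0833333° lon, +11·0.0416667° lat → SW at lon 54.8333°, lat -9.54167°.
Extended square 8, 0: +8·0.00833333° lon, +0·0.00416667° lat → SW at lon 54.9°, lat -9.54167°.
Cell spans 0.00833333° lon × 0.00416667° lat. NE corner is SW corner plus one full cell.
latitude 9.53750° S, longitude 54.90833° E.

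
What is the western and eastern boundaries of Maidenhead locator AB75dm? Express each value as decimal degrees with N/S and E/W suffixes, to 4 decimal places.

Field A=0, B=1: +0·20° lon, +1·10° lat → SW at lon -180°, lat -80°.
Square 7, 5: +7·2° lon, +5·1° lat → SW at lon -166°, lat -75°.
Subsquare d=3, m=12: +3·0.0833333° lon, +12·0.0416667° lat → SW at lon -165.75°, lat -74.5°.
Cell spans 0.0833333° lon × 0.0416667° lat.
west 165.7500° W, east 165.6667° W.

165.7500° W, 165.6667° W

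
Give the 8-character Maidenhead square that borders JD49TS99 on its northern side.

JD49tt90

Latitude extended square 9; +1 → 10, wraps to 0, carry into subsquare.
Latitude subsquare s = 18; +1 → 19 = t.
The longitude characters are unchanged.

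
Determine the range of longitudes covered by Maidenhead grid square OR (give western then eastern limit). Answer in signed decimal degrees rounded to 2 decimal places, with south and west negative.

100.00, 120.00

Field O=14, R=17: +14·20° lon, +17·10° lat → SW at lon 100°, lat 80°.
Cell spans 20° lon × 10° lat.
west 100.00, east 120.00.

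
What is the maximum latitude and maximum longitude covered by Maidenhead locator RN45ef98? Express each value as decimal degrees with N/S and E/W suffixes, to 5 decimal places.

45.24583° N, 168.41667° E

Field R=17, N=13: +17·20° lon, +13·10° lat → SW at lon 160°, lat 40°.
Square 4, 5: +4·2° lon, +5·1° lat → SW at lon 168°, lat 45°.
Subsquare e=4, f=5: +4·0.0833333° lon, +5·0.0416667° lat → SW at lon 168.333°, lat 45.2083°.
Extended square 9, 8: +9·0.00833333° lon, +8·0.00416667° lat → SW at lon 168.408°, lat 45.2417°.
Cell spans 0.00833333° lon × 0.00416667° lat. NE corner is SW corner plus one full cell.
latitude 45.24583° N, longitude 168.41667° E.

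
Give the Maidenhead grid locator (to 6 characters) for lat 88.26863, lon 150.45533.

QR58fg

Shift to the Maidenhead origin (180°W, 90°S): lon 330.4553, lat 178.2686.
Field (20°×10°, letters A–R): lon ⌊330.4553/20⌋ = 16 → Q; lat ⌊178.2686/10⌋ = 17 → R.
Square (2°×1°, digits 0–9): lon ⌊10.4553/2⌋ = 5; lat ⌊8.2686/1⌋ = 8.
Subsquare (5′×2.5′, letters a–x): lon ⌊0.4553/0.0833333⌋ = 5 → f; lat ⌊0.2686/0.0416667⌋ = 6 → g.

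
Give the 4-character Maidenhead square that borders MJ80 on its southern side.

MI89

Latitude square 0; −1 → -1, wraps to 9, carry into field.
Latitude field J = 9; −1 → 8 = I.
The longitude characters are unchanged.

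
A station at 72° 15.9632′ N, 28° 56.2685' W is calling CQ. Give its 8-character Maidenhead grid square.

Shift to the Maidenhead origin (180°W, 90°S): lon 151.06219, lat 162.26605.
Field: lon ⌊151.06219/20⌋ = 7 → H; lat ⌊162.26605/10⌋ = 16 → Q.
Square: lon ⌊11.06219/2⌋ = 5; lat ⌊2.26605/1⌋ = 2.
Subsquare: lon ⌊1.06219/0.0833333⌋ = 12 → m; lat ⌊0.26605/0.0416667⌋ = 6 → g.
Extended square: lon ⌊0.06219/0.00833333⌋ = 7; lat ⌊0.01605/0.00416667⌋ = 3.

HQ52mg73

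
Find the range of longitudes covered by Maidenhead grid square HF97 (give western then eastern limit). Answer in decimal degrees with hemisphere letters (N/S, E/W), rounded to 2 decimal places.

Field H=7, F=5: +7·20° lon, +5·10° lat → SW at lon -40°, lat -40°.
Square 9, 7: +9·2° lon, +7·1° lat → SW at lon -22°, lat -33°.
Cell spans 2° lon × 1° lat.
west 22.00° W, east 20.00° W.

22.00° W, 20.00° W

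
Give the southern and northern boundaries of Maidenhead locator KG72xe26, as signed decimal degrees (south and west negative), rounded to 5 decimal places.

Field K=10, G=6: +10·20° lon, +6·10° lat → SW at lon 20°, lat -30°.
Square 7, 2: +7·2° lon, +2·1° lat → SW at lon 34°, lat -28°.
Subsquare x=23, e=4: +23·0.0833333° lon, +4·0.0416667° lat → SW at lon 35.9167°, lat -27.8333°.
Extended square 2, 6: +2·0.00833333° lon, +6·0.00416667° lat → SW at lon 35.9333°, lat -27.8083°.
Cell spans 0.00833333° lon × 0.00416667° lat.
south -27.80833, north -27.80417.

-27.80833, -27.80417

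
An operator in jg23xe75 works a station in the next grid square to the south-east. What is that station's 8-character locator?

JG23xe84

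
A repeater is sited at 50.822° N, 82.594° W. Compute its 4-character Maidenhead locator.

EO80

Add 180° to longitude and 90° to latitude: 97.41, 140.82.
Field (20°×10°, letters A–R): lon ⌊97.41/20⌋ = 4 → E; lat ⌊140.82/10⌋ = 14 → O.
Square (2°×1°, digits 0–9): lon ⌊17.41/2⌋ = 8; lat ⌊0.82/1⌋ = 0.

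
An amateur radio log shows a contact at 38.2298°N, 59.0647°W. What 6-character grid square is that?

Shift to the Maidenhead origin (180°W, 90°S): lon 120.9353, lat 128.2298.
Field: lon ⌊120.9353/20⌋ = 6 → G; lat ⌊128.2298/10⌋ = 12 → M.
Square: lon ⌊0.9353/2⌋ = 0; lat ⌊8.2298/1⌋ = 8.
Subsquare: lon ⌊0.9353/0.0833333⌋ = 11 → l; lat ⌊0.2298/0.0416667⌋ = 5 → f.

GM08lf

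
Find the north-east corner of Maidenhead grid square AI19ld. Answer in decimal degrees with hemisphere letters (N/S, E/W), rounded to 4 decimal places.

0.8333° S, 177.0000° W

Field A=0, I=8: +0·20° lon, +8·10° lat → SW at lon -180°, lat -10°.
Square 1, 9: +1·2° lon, +9·1° lat → SW at lon -178°, lat -1°.
Subsquare l=11, d=3: +11·0.0833333° lon, +3·0.0416667° lat → SW at lon -177.083°, lat -0.875°.
Cell spans 0.0833333° lon × 0.0416667° lat. NE corner is SW corner plus one full cell.
latitude 0.8333° S, longitude 177.0000° W.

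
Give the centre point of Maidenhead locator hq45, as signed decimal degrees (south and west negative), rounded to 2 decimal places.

75.50, -31.00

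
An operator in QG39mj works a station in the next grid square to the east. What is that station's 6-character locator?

QG39nj

Longitude subsquare m = 12; +1 → 13 = n.
The latitude characters are unchanged.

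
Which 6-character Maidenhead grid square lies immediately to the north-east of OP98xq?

Longitude subsquare x = 23; +1 → 24, wraps to 0 = a, carry into square.
Longitude square 9; +1 → 10, wraps to 0, carry into field.
Longitude field O = 14; +1 → 15 = P.
Latitude subsquare q = 16; +1 → 17 = r.

PP08ar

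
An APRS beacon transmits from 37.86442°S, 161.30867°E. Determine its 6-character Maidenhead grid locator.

RF02pd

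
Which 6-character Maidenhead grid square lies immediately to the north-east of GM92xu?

Longitude subsquare x = 23; +1 → 24, wraps to 0 = a, carry into square.
Longitude square 9; +1 → 10, wraps to 0, carry into field.
Longitude field G = 6; +1 → 7 = H.
Latitude subsquare u = 20; +1 → 21 = v.

HM02av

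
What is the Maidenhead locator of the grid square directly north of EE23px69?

Latitude extended square 9; +1 → 10, wraps to 0, carry into subsquare.
Latitude subsquare x = 23; +1 → 24, wraps to 0 = a, carry into square.
Latitude square 3; +1 → 4.
The longitude characters are unchanged.

EE24pa60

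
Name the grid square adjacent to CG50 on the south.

CF59

Latitude square 0; −1 → -1, wraps to 9, carry into field.
Latitude field G = 6; −1 → 5 = F.
The longitude characters are unchanged.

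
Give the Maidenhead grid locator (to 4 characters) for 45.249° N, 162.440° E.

Offset from 180°W / 90°S: lon 342.44°, lat 135.25°.
Field: lon ⌊342.44/20⌋ = 17 → R; lat ⌊135.25/10⌋ = 13 → N.
Square: lon ⌊2.44/2⌋ = 1; lat ⌊5.25/1⌋ = 5.

RN15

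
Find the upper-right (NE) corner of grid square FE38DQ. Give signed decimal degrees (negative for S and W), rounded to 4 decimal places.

-41.2917, -73.6667

Field F=5, E=4: +5·20° lon, +4·10° lat → SW at lon -80°, lat -50°.
Square 3, 8: +3·2° lon, +8·1° lat → SW at lon -74°, lat -42°.
Subsquare d=3, q=16: +3·0.0833333° lon, +16·0.0416667° lat → SW at lon -73.75°, lat -41.3333°.
Cell spans 0.0833333° lon × 0.0416667° lat. NE corner is SW corner plus one full cell.
latitude -41.2917, longitude -73.6667.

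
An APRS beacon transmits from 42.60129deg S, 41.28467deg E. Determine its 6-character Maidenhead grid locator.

Add 180° to longitude and 90° to latitude: 221.2847, 47.3987.
Field (20°×10°, letters A–R): lon ⌊221.2847/20⌋ = 11 → L; lat ⌊47.3987/10⌋ = 4 → E.
Square (2°×1°, digits 0–9): lon ⌊1.2847/2⌋ = 0; lat ⌊7.3987/1⌋ = 7.
Subsquare (5′×2.5′, letters a–x): lon ⌊1.2847/0.0833333⌋ = 15 → p; lat ⌊0.3987/0.0416667⌋ = 9 → j.

LE07pj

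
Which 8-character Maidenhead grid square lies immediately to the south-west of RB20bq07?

RB20aq96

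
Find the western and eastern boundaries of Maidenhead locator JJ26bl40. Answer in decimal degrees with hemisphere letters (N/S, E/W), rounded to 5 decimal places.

4.11667° E, 4.12500° E

Field J=9, J=9: +9·20° lon, +9·10° lat → SW at lon 0°, lat 0°.
Square 2, 6: +2·2° lon, +6·1° lat → SW at lon 4°, lat 6°.
Subsquare b=1, l=11: +1·0.0833333° lon, +11·0.0416667° lat → SW at lon 4.08333°, lat 6.45833°.
Extended square 4, 0: +4·0.00833333° lon, +0·0.00416667° lat → SW at lon 4.11667°, lat 6.45833°.
Cell spans 0.00833333° lon × 0.00416667° lat.
west 4.11667° E, east 4.12500° E.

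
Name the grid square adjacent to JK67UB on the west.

JK67tb

Longitude subsquare u = 20; −1 → 19 = t.
The latitude characters are unchanged.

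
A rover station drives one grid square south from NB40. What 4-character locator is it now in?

NA49

Latitude square 0; −1 → -1, wraps to 9, carry into field.
Latitude field B = 1; −1 → 0 = A.
The longitude characters are unchanged.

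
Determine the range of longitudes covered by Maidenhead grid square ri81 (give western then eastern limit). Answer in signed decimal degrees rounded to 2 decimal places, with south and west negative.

Field R=17, I=8: +17·20° lon, +8·10° lat → SW at lon 160°, lat -10°.
Square 8, 1: +8·2° lon, +1·1° lat → SW at lon 176°, lat -9°.
Cell spans 2° lon × 1° lat.
west 176.00, east 178.00.

176.00, 178.00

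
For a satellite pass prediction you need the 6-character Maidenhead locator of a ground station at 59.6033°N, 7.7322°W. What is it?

Add 180° to longitude and 90° to latitude: 172.2678, 149.6033.
Field (20°×10°, letters A–R): 172.2678/20 → 8 → I, 149.6033/10 → 14 → O; chars IO.
Square (2°×1°, digits 0–9): 12.2678/2 → 6, 9.6033/1 → 9; chars 69.
Subsquare (5′×2.5′, letters a–x): 0.2678/0.0833333 → 3 → d, 0.6033/0.0416667 → 14 → o; chars do.

IO69do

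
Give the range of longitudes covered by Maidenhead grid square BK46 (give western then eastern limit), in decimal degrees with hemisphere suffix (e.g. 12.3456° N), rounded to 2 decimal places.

152.00° W, 150.00° W

Field B=1, K=10: +1·20° lon, +10·10° lat → SW at lon -160°, lat 10°.
Square 4, 6: +4·2° lon, +6·1° lat → SW at lon -152°, lat 16°.
Cell spans 2° lon × 1° lat.
west 152.00° W, east 150.00° W.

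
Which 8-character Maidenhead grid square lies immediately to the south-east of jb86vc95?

JB86wc04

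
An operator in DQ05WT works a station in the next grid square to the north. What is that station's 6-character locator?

DQ05wu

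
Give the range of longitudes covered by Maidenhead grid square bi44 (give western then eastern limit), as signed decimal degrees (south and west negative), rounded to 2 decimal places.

-152.00, -150.00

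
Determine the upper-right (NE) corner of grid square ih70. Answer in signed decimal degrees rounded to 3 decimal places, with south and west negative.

-19.000, -4.000

Field I=8, H=7: +8·20° lon, +7·10° lat → SW at lon -20°, lat -20°.
Square 7, 0: +7·2° lon, +0·1° lat → SW at lon -6°, lat -20°.
Cell spans 2° lon × 1° lat. NE corner is SW corner plus one full cell.
latitude -19.000, longitude -4.000.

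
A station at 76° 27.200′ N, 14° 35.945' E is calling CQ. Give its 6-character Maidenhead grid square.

JQ76hk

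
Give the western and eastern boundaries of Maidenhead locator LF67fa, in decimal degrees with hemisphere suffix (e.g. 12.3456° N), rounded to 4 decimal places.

Field L=11, F=5: +11·20° lon, +5·10° lat → SW at lon 40°, lat -40°.
Square 6, 7: +6·2° lon, +7·1° lat → SW at lon 52°, lat -33°.
Subsquare f=5, a=0: +5·0.0833333° lon, +0·0.0416667° lat → SW at lon 52.4167°, lat -33°.
Cell spans 0.0833333° lon × 0.0416667° lat.
west 52.4167° E, east 52.5000° E.

52.4167° E, 52.5000° E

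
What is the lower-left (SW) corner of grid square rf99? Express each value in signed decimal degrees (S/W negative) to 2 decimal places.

-31.00, 178.00

Field R=17, F=5: +17·20° lon, +5·10° lat → SW at lon 160°, lat -40°.
Square 9, 9: +9·2° lon, +9·1° lat → SW at lon 178°, lat -31°.
latitude -31.00, longitude 178.00.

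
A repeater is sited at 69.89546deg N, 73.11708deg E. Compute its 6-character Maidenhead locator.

MP69nv

Shift to the Maidenhead origin (180°W, 90°S): lon 253.1171, lat 159.8955.
Field (20°×10°, letters A–R): lon ⌊253.1171/20⌋ = 12 → M; lat ⌊159.8955/10⌋ = 15 → P.
Square (2°×1°, digits 0–9): lon ⌊13.1171/2⌋ = 6; lat ⌊9.8955/1⌋ = 9.
Subsquare (5′×2.5′, letters a–x): lon ⌊1.1171/0.0833333⌋ = 13 → n; lat ⌊0.8955/0.0416667⌋ = 21 → v.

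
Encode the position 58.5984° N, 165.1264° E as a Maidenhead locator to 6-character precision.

Offset from 180°W / 90°S: lon 345.1264°, lat 148.5984°.
Field (20°×10°, letters A–R): 345.1264/20 → 17 → R, 148.5984/10 → 14 → O; chars RO.
Square (2°×1°, digits 0–9): 5.1264/2 → 2, 8.5984/1 → 8; chars 28.
Subsquare (5′×2.5′, letters a–x): 1.1264/0.0833333 → 13 → n, 0.5984/0.0416667 → 14 → o; chars no.

RO28no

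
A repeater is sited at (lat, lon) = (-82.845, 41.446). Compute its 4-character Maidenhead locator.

Add 180° to longitude and 90° to latitude: 221.45, 7.16.
Field: lon ⌊221.45/20⌋ = 11 → L; lat ⌊7.16/10⌋ = 0 → A.
Square: lon ⌊1.45/2⌋ = 0; lat ⌊7.16/1⌋ = 7.

LA07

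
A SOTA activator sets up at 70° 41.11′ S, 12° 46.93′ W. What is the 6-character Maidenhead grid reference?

IB39oh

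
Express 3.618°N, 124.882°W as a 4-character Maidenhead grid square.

Offset from 180°W / 90°S: lon 55.12°, lat 93.62°.
Field (20°×10°, letters A–R): lon ⌊55.12/20⌋ = 2 → C; lat ⌊93.62/10⌋ = 9 → J.
Square (2°×1°, digits 0–9): lon ⌊15.12/2⌋ = 7; lat ⌊3.62/1⌋ = 3.

CJ73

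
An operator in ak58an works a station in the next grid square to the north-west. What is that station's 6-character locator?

Longitude subsquare a = 0; −1 → -1, wraps to 23 = x, carry into square.
Longitude square 5; −1 → 4.
Latitude subsquare n = 13; +1 → 14 = o.

AK48xo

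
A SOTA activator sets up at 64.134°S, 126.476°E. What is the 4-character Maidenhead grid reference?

Shift to the Maidenhead origin (180°W, 90°S): lon 306.48, lat 25.87.
Field: 306.48/20 → 15 → P, 25.87/10 → 2 → C; chars PC.
Square: 6.48/2 → 3, 5.87/1 → 5; chars 35.

PC35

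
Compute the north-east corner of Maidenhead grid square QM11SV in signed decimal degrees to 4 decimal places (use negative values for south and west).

31.9167, 143.5833

Field Q=16, M=12: +16·20° lon, +12·10° lat → SW at lon 140°, lat 30°.
Square 1, 1: +1·2° lon, +1·1° lat → SW at lon 142°, lat 31°.
Subsquare s=18, v=21: +18·0.0833333° lon, +21·0.0416667° lat → SW at lon 143.5°, lat 31.875°.
Cell spans 0.0833333° lon × 0.0416667° lat. NE corner is SW corner plus one full cell.
latitude 31.9167, longitude 143.5833.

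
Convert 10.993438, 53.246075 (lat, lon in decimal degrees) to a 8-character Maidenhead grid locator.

LK60ox98

Add 180° to longitude and 90° to latitude: 233.24607, 100.99344.
Field: 233.24607/20 → 11 → L, 100.99344/10 → 10 → K; chars LK.
Square: 13.24607/2 → 6, 0.99344/1 → 0; chars 60.
Subsquare: 1.24607/0.0833333 → 14 → o, 0.99344/0.0416667 → 23 → x; chars ox.
Extended square: 0.07941/0.00833333 → 9, 0.03510/0.00416667 → 8; chars 98.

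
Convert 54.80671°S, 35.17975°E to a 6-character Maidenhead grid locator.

KD75oe

Add 180° to longitude and 90° to latitude: 215.1798, 35.1933.
Field: 215.1798/20 → 10 → K, 35.1933/10 → 3 → D; chars KD.
Square: 15.1798/2 → 7, 5.1933/1 → 5; chars 75.
Subsquare: 1.1798/0.0833333 → 14 → o, 0.1933/0.0416667 → 4 → e; chars oe.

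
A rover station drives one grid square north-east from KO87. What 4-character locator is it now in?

KO98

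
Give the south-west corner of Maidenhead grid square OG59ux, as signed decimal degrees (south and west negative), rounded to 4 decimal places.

-20.0417, 111.6667

Field O=14, G=6: +14·20° lon, +6·10° lat → SW at lon 100°, lat -30°.
Square 5, 9: +5·2° lon, +9·1° lat → SW at lon 110°, lat -21°.
Subsquare u=20, x=23: +20·0.0833333° lon, +23·0.0416667° lat → SW at lon 111.667°, lat -20.0417°.
latitude -20.0417, longitude 111.6667.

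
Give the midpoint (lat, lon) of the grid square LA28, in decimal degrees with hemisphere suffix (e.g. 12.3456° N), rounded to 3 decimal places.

81.500° S, 45.000° E

Field L=11, A=0: +11·20° lon, +0·10° lat → SW at lon 40°, lat -90°.
Square 2, 8: +2·2° lon, +8·1° lat → SW at lon 44°, lat -82°.
Cell spans 2° lon × 1° lat. Centre is SW corner plus half of each.
latitude 81.500° S, longitude 45.000° E.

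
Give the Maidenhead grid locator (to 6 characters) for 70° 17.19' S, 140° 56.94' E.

QB09lr

Shift to the Maidenhead origin (180°W, 90°S): lon 320.9490, lat 19.7135.
Field: lon ⌊320.9490/20⌋ = 16 → Q; lat ⌊19.7135/10⌋ = 1 → B.
Square: lon ⌊0.9490/2⌋ = 0; lat ⌊9.7135/1⌋ = 9.
Subsquare: lon ⌊0.9490/0.0833333⌋ = 11 → l; lat ⌊0.7135/0.0416667⌋ = 17 → r.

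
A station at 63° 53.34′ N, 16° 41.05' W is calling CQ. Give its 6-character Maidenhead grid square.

IP13pv

Offset from 180°W / 90°S: lon 163.3158°, lat 153.8890°.
Field: 163.3158/20 → 8 → I, 153.8890/10 → 15 → P; chars IP.
Square: 3.3158/2 → 1, 3.8890/1 → 3; chars 13.
Subsquare: 1.3158/0.0833333 → 15 → p, 0.8890/0.0416667 → 21 → v; chars pv.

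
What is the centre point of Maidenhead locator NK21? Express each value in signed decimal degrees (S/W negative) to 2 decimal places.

11.50, 85.00

Field N=13, K=10: +13·20° lon, +10·10° lat → SW at lon 80°, lat 10°.
Square 2, 1: +2·2° lon, +1·1° lat → SW at lon 84°, lat 11°.
Cell spans 2° lon × 1° lat. Centre is SW corner plus half of each.
latitude 11.50, longitude 85.00.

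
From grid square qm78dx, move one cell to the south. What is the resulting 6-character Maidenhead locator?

QM78dw

Latitude subsquare x = 23; −1 → 22 = w.
The longitude characters are unchanged.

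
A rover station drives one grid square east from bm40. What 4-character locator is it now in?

Longitude square 4; +1 → 5.
The latitude characters are unchanged.

BM50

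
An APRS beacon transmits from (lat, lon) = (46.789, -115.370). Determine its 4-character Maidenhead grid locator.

DN26

Add 180° to longitude and 90° to latitude: 64.63, 136.79.
Field: lon ⌊64.63/20⌋ = 3 → D; lat ⌊136.79/10⌋ = 13 → N.
Square: lon ⌊4.63/2⌋ = 2; lat ⌊6.79/1⌋ = 6.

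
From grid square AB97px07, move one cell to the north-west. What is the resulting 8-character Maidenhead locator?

AB97ox98

Longitude extended square 0; −1 → -1, wraps to 9, carry into subsquare.
Longitude subsquare p = 15; −1 → 14 = o.
Latitude extended square 7; +1 → 8.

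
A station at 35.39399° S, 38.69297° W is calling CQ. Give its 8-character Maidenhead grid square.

Offset from 180°W / 90°S: lon 141.30703°, lat 54.60601°.
Field: 141.30703/20 → 7 → H, 54.60601/10 → 5 → F; chars HF.
Square: 1.30703/2 → 0, 4.60601/1 → 4; chars 04.
Subsquare: 1.30703/0.0833333 → 15 → p, 0.60601/0.0416667 → 14 → o; chars po.
Extended square: 0.05703/0.00833333 → 6, 0.02268/0.00416667 → 5; chars 65.

HF04po65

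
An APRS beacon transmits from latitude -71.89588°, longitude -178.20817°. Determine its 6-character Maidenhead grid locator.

Offset from 180°W / 90°S: lon 1.7918°, lat 18.1041°.
Field: 1.7918/20 → 0 → A, 18.1041/10 → 1 → B; chars AB.
Square: 1.7918/2 → 0, 8.1041/1 → 8; chars 08.
Subsquare: 1.7918/0.0833333 → 21 → v, 0.1041/0.0416667 → 2 → c; chars vc.

AB08vc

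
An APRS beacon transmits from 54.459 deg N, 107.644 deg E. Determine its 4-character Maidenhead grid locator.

Add 180° to longitude and 90° to latitude: 287.64, 144.46.
Field: 287.64/20 → 14 → O, 144.46/10 → 14 → O; chars OO.
Square: 7.64/2 → 3, 4.46/1 → 4; chars 34.

OO34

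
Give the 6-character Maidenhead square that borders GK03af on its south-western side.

FK93xe

Longitude subsquare a = 0; −1 → -1, wraps to 23 = x, carry into square.
Longitude square 0; −1 → -1, wraps to 9, carry into field.
Longitude field G = 6; −1 → 5 = F.
Latitude subsquare f = 5; −1 → 4 = e.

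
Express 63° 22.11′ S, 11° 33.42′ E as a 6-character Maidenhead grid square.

Shift to the Maidenhead origin (180°W, 90°S): lon 191.5570, lat 26.6315.
Field: 191.5570/20 → 9 → J, 26.6315/10 → 2 → C; chars JC.
Square: 11.5570/2 → 5, 6.6315/1 → 6; chars 56.
Subsquare: 1.5570/0.0833333 → 18 → s, 0.6315/0.0416667 → 15 → p; chars sp.

JC56sp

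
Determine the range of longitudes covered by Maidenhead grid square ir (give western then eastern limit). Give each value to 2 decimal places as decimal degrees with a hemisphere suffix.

20.00° W, 0.00° E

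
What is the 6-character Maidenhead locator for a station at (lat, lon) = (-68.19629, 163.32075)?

Shift to the Maidenhead origin (180°W, 90°S): lon 343.3207, lat 21.8037.
Field (20°×10°, letters A–R): lon ⌊343.3207/20⌋ = 17 → R; lat ⌊21.8037/10⌋ = 2 → C.
Square (2°×1°, digits 0–9): lon ⌊3.3207/2⌋ = 1; lat ⌊1.8037/1⌋ = 1.
Subsquare (5′×2.5′, letters a–x): lon ⌊1.3207/0.0833333⌋ = 15 → p; lat ⌊0.8037/0.0416667⌋ = 19 → t.

RC11pt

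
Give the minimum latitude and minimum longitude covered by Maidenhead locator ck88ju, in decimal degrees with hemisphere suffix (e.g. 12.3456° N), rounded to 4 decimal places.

18.8333° N, 123.2500° W

Field C=2, K=10: +2·20° lon, +10·10° lat → SW at lon -140°, lat 10°.
Square 8, 8: +8·2° lon, +8·1° lat → SW at lon -124°, lat 18°.
Subsquare j=9, u=20: +9·0.0833333° lon, +20·0.0416667° lat → SW at lon -123.25°, lat 18.8333°.
latitude 18.8333° N, longitude 123.2500° W.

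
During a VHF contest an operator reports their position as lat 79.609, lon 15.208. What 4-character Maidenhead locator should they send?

Offset from 180°W / 90°S: lon 195.21°, lat 169.61°.
Field (20°×10°, letters A–R): 195.21/20 → 9 → J, 169.61/10 → 16 → Q; chars JQ.
Square (2°×1°, digits 0–9): 15.21/2 → 7, 9.61/1 → 9; chars 79.

JQ79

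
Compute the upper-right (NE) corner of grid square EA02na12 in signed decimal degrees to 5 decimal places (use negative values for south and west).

Field E=4, A=0: +4·20° lon, +0·10° lat → SW at lon -100°, lat -90°.
Square 0, 2: +0·2° lon, +2·1° lat → SW at lon -100°, lat -88°.
Subsquare n=13, a=0: +13·0.0833333° lon, +0·0.0416667° lat → SW at lon -98.9167°, lat -88°.
Extended square 1, 2: +1·0.00833333° lon, +2·0.00416667° lat → SW at lon -98.9083°, lat -87.9917°.
Cell spans 0.00833333° lon × 0.00416667° lat. NE corner is SW corner plus one full cell.
latitude -87.98750, longitude -98.90000.

-87.98750, -98.90000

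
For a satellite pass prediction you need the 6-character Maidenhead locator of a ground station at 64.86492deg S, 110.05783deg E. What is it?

OC55ad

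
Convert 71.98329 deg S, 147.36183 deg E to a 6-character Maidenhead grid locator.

Offset from 180°W / 90°S: lon 327.3618°, lat 18.0167°.
Field: lon ⌊327.3618/20⌋ = 16 → Q; lat ⌊18.0167/10⌋ = 1 → B.
Square: lon ⌊7.3618/2⌋ = 3; lat ⌊8.0167/1⌋ = 8.
Subsquare: lon ⌊1.3618/0.0833333⌋ = 16 → q; lat ⌊0.0167/0.0416667⌋ = 0 → a.

QB38qa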